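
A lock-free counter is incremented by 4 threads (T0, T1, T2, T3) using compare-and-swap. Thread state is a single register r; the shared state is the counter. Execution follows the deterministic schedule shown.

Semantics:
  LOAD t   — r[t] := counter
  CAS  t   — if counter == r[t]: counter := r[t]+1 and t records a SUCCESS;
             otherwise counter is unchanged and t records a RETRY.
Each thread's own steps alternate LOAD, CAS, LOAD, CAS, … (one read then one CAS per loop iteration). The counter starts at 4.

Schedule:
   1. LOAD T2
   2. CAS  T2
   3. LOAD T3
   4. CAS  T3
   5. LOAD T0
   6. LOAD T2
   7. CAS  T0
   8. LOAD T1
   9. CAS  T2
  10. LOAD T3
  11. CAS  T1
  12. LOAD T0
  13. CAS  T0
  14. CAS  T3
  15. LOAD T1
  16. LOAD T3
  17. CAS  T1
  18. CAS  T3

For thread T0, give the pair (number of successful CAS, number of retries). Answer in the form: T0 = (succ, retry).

   1) LOAD T2:  M=4  r_T2=4
   2) CAS  T2:  M=5  r_T2=4 ✓
   3) LOAD T3:  M=5  r_T3=5
   4) CAS  T3:  M=6  r_T3=5 ✓
   5) LOAD T0:  M=6  r_T0=6
   6) LOAD T2:  M=6  r_T2=6
   7) CAS  T0:  M=7  r_T0=6 ✓
   8) LOAD T1:  M=7  r_T1=7
   9) CAS  T2:  M=7  r_T2=6 ✗
  10) LOAD T3:  M=7  r_T3=7
  11) CAS  T1:  M=8  r_T1=7 ✓
  12) LOAD T0:  M=8  r_T0=8
  13) CAS  T0:  M=9  r_T0=8 ✓
  14) CAS  T3:  M=9  r_T3=7 ✗
  15) LOAD T1:  M=9  r_T1=9
  16) LOAD T3:  M=9  r_T3=9
  17) CAS  T1:  M=10  r_T1=9 ✓
  18) CAS  T3:  M=10  r_T3=9 ✗

T0 = (2, 0)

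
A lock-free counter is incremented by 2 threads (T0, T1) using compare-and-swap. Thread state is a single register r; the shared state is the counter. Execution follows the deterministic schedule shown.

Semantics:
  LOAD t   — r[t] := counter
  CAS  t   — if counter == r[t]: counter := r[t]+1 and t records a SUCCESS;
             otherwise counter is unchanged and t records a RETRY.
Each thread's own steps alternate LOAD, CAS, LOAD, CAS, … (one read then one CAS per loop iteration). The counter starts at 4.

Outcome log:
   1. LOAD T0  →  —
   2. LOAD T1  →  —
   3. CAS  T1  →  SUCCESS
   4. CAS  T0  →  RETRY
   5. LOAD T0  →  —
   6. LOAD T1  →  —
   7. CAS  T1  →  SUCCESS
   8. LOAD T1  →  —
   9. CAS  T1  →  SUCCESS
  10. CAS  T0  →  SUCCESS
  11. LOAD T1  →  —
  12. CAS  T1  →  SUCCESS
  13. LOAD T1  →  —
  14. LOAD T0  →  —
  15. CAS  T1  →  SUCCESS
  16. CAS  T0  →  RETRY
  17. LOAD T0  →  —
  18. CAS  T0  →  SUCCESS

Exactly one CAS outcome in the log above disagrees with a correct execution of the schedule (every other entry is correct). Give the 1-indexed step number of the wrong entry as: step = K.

step = 10

Reference trace:
   1) LOAD T0:  M=4  r_T0=4
   2) LOAD T1:  M=4  r_T1=4
   3) CAS  T1:  M=5  r_T1=4 ✓
   4) CAS  T0:  M=5  r_T0=4 ✗
   5) LOAD T0:  M=5  r_T0=5
   6) LOAD T1:  M=5  r_T1=5
   7) CAS  T1:  M=6  r_T1=5 ✓
   8) LOAD T1:  M=6  r_T1=6
   9) CAS  T1:  M=7  r_T1=6 ✓
  10) CAS  T0:  M=7  r_T0=5 ✗
  11) LOAD T1:  M=7  r_T1=7
  12) CAS  T1:  M=8  r_T1=7 ✓
  13) LOAD T1:  M=8  r_T1=8
  14) LOAD T0:  M=8  r_T0=8
  15) CAS  T1:  M=9  r_T1=8 ✓
  16) CAS  T0:  M=9  r_T0=8 ✗
  17) LOAD T0:  M=9  r_T0=9
  18) CAS  T0:  M=10  r_T0=9 ✓
Log disagrees first at step 10.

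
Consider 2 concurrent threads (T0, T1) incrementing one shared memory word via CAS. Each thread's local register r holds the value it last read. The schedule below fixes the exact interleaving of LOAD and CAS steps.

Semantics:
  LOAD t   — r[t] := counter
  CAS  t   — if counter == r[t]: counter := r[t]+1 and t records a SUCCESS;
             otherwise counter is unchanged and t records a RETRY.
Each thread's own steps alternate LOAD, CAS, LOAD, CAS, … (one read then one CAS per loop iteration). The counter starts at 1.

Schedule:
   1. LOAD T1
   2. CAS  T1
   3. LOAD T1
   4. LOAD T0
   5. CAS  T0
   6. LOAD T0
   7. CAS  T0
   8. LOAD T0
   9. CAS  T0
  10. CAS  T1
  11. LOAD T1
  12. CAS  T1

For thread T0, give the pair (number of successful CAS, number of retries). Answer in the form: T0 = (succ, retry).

step 1: T1 LOAD ⇒ load; ctr=1 reg=1
step 2: T1 CAS ⇒ ok; ctr=2 reg=1
step 3: T1 LOAD ⇒ load; ctr=2 reg=2
step 4: T0 LOAD ⇒ load; ctr=2 reg=2
step 5: T0 CAS ⇒ ok; ctr=3 reg=2
step 6: T0 LOAD ⇒ load; ctr=3 reg=3
step 7: T0 CAS ⇒ ok; ctr=4 reg=3
step 8: T0 LOAD ⇒ load; ctr=4 reg=4
step 9: T0 CAS ⇒ ok; ctr=5 reg=4
step 10: T1 CAS ⇒ retry; ctr=5 reg=2
step 11: T1 LOAD ⇒ load; ctr=5 reg=5
step 12: T1 CAS ⇒ ok; ctr=6 reg=5

T0 = (3, 0)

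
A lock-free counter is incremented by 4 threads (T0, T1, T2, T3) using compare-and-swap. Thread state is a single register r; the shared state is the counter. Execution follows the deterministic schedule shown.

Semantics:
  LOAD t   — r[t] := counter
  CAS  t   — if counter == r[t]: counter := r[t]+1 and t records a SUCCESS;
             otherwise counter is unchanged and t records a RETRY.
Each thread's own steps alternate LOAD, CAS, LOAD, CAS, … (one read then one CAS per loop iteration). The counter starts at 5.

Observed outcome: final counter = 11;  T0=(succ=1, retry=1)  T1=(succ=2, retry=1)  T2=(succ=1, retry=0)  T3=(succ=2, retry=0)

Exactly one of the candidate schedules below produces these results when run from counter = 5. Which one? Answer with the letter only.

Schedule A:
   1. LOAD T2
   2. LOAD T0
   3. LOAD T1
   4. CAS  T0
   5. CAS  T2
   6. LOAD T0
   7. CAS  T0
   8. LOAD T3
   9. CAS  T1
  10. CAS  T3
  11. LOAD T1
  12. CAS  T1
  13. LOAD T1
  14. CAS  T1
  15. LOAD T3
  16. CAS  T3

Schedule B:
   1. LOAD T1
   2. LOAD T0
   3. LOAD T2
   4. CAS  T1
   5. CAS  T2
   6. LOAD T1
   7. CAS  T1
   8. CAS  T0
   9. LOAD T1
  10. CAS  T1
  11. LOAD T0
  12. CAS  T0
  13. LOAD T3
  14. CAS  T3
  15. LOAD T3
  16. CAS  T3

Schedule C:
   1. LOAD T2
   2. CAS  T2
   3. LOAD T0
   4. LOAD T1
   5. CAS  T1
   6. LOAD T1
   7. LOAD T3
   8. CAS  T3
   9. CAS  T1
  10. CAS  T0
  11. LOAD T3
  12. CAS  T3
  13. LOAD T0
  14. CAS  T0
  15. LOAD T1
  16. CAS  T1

C

Tracing schedule C:
   1) LOAD T2:  M=5  r_T2=5
   2) CAS  T2:  M=6  r_T2=5 ✓
   3) LOAD T0:  M=6  r_T0=6
   4) LOAD T1:  M=6  r_T1=6
   5) CAS  T1:  M=7  r_T1=6 ✓
   6) LOAD T1:  M=7  r_T1=7
   7) LOAD T3:  M=7  r_T3=7
   8) CAS  T3:  M=8  r_T3=7 ✓
   9) CAS  T1:  M=8  r_T1=7 ✗
  10) CAS  T0:  M=8  r_T0=6 ✗
  11) LOAD T3:  M=8  r_T3=8
  12) CAS  T3:  M=9  r_T3=8 ✓
  13) LOAD T0:  M=9  r_T0=9
  14) CAS  T0:  M=10  r_T0=9 ✓
  15) LOAD T1:  M=10  r_T1=10
  16) CAS  T1:  M=11  r_T1=10 ✓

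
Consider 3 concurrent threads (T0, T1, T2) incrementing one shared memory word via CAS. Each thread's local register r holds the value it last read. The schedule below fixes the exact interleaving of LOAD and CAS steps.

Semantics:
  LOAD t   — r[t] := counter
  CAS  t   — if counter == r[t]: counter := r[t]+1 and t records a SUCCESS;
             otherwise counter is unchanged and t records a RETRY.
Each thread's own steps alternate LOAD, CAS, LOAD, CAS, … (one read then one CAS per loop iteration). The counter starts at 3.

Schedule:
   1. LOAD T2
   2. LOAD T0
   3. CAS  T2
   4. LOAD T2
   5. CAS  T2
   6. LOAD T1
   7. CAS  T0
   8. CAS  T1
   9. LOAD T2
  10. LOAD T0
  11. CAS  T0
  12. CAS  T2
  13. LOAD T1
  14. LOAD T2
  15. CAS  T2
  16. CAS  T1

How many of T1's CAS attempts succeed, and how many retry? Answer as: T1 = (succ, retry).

T1 = (1, 1)

step 1: T2 LOAD ⇒ load; ctr=3 reg=3
step 2: T0 LOAD ⇒ load; ctr=3 reg=3
step 3: T2 CAS ⇒ ok; ctr=4 reg=3
step 4: T2 LOAD ⇒ load; ctr=4 reg=4
step 5: T2 CAS ⇒ ok; ctr=5 reg=4
step 6: T1 LOAD ⇒ load; ctr=5 reg=5
step 7: T0 CAS ⇒ retry; ctr=5 reg=3
step 8: T1 CAS ⇒ ok; ctr=6 reg=5
step 9: T2 LOAD ⇒ load; ctr=6 reg=6
step 10: T0 LOAD ⇒ load; ctr=6 reg=6
step 11: T0 CAS ⇒ ok; ctr=7 reg=6
step 12: T2 CAS ⇒ retry; ctr=7 reg=6
step 13: T1 LOAD ⇒ load; ctr=7 reg=7
step 14: T2 LOAD ⇒ load; ctr=7 reg=7
step 15: T2 CAS ⇒ ok; ctr=8 reg=7
step 16: T1 CAS ⇒ retry; ctr=8 reg=7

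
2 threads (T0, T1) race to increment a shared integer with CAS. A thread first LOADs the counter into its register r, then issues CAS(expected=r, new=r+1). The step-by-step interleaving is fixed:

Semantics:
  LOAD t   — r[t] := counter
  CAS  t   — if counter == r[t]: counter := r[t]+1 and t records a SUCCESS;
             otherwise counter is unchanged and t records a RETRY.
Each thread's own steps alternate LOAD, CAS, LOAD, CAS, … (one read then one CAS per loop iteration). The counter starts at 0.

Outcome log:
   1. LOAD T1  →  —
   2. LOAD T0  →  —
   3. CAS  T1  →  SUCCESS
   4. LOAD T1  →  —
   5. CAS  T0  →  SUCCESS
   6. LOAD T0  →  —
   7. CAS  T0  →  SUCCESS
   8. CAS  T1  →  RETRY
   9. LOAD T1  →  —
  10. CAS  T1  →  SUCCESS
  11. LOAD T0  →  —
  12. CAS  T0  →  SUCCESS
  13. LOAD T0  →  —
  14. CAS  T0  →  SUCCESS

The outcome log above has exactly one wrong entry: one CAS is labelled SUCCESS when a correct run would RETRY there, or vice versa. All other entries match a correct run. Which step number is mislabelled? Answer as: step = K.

Correct run:
   1) LOAD T1:  M=0  r_T1=0
   2) LOAD T0:  M=0  r_T0=0
   3) CAS  T1:  M=1  r_T1=0 ✓
   4) LOAD T1:  M=1  r_T1=1
   5) CAS  T0:  M=1  r_T0=0 ✗
   6) LOAD T0:  M=1  r_T0=1
   7) CAS  T0:  M=2  r_T0=1 ✓
   8) CAS  T1:  M=2  r_T1=1 ✗
   9) LOAD T1:  M=2  r_T1=2
  10) CAS  T1:  M=3  r_T1=2 ✓
  11) LOAD T0:  M=3  r_T0=3
  12) CAS  T0:  M=4  r_T0=3 ✓
  13) LOAD T0:  M=4  r_T0=4
  14) CAS  T0:  M=5  r_T0=4 ✓
Log disagrees first at step 5.

step = 5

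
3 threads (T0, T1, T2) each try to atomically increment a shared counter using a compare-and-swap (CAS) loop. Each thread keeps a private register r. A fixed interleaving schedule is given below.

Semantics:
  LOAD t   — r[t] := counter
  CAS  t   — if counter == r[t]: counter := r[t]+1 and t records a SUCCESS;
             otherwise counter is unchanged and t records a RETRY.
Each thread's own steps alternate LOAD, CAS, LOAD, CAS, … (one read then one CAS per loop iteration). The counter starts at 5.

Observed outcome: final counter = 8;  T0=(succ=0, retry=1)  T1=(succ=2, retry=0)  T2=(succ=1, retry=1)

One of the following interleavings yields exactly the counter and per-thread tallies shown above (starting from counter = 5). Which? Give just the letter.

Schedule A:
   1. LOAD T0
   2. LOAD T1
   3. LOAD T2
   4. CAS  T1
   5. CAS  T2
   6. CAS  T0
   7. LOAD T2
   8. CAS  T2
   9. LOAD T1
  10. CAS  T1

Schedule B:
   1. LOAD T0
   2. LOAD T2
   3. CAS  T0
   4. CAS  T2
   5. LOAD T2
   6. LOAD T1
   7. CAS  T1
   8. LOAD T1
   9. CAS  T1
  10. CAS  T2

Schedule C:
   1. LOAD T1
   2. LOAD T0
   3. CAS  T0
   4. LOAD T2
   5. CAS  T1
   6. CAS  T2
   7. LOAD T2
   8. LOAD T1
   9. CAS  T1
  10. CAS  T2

Simulating candidate A:
1. LOAD T0 → mem=5 r[T0]=5 [LOAD]
2. LOAD T1 → mem=5 r[T1]=5 [LOAD]
3. LOAD T2 → mem=5 r[T2]=5 [LOAD]
4. CAS T1 → mem=6 r[T1]=5 [OK]
5. CAS T2 → mem=6 r[T2]=5 [RETRY]
6. CAS T0 → mem=6 r[T0]=5 [RETRY]
7. LOAD T2 → mem=6 r[T2]=6 [LOAD]
8. CAS T2 → mem=7 r[T2]=6 [OK]
9. LOAD T1 → mem=7 r[T1]=7 [LOAD]
10. CAS T1 → mem=8 r[T1]=7 [OK]

A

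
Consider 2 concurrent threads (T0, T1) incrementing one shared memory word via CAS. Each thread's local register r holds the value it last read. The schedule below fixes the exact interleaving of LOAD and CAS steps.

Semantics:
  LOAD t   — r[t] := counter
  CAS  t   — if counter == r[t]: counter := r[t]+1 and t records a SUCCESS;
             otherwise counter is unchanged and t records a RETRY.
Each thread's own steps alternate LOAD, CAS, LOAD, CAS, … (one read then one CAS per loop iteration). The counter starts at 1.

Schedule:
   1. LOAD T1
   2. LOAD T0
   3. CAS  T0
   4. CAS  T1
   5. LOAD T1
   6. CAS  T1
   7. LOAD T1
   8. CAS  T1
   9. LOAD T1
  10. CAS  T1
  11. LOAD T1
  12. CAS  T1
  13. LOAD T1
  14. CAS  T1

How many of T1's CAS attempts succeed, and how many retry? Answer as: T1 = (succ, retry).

1. LOAD T1 → mem=1 r[T1]=1 [LOAD]
2. LOAD T0 → mem=1 r[T0]=1 [LOAD]
3. CAS T0 → mem=2 r[T0]=1 [OK]
4. CAS T1 → mem=2 r[T1]=1 [RETRY]
5. LOAD T1 → mem=2 r[T1]=2 [LOAD]
6. CAS T1 → mem=3 r[T1]=2 [OK]
7. LOAD T1 → mem=3 r[T1]=3 [LOAD]
8. CAS T1 → mem=4 r[T1]=3 [OK]
9. LOAD T1 → mem=4 r[T1]=4 [LOAD]
10. CAS T1 → mem=5 r[T1]=4 [OK]
11. LOAD T1 → mem=5 r[T1]=5 [LOAD]
12. CAS T1 → mem=6 r[T1]=5 [OK]
13. LOAD T1 → mem=6 r[T1]=6 [LOAD]
14. CAS T1 → mem=7 r[T1]=6 [OK]

T1 = (5, 1)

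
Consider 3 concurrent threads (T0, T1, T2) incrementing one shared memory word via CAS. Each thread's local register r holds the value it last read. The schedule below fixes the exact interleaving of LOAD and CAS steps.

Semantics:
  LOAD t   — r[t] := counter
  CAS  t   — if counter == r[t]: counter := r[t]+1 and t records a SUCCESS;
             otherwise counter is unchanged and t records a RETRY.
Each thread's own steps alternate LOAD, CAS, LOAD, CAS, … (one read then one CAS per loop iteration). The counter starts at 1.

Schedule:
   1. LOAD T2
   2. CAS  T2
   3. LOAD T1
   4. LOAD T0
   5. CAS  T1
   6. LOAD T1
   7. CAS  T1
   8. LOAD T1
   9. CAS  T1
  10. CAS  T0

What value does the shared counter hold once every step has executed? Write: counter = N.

counter = 5

   1) LOAD T2:  M=1  r_T2=1
   2) CAS  T2:  M=2  r_T2=1 ✓
   3) LOAD T1:  M=2  r_T1=2
   4) LOAD T0:  M=2  r_T0=2
   5) CAS  T1:  M=3  r_T1=2 ✓
   6) LOAD T1:  M=3  r_T1=3
   7) CAS  T1:  M=4  r_T1=3 ✓
   8) LOAD T1:  M=4  r_T1=4
   9) CAS  T1:  M=5  r_T1=4 ✓
  10) CAS  T0:  M=5  r_T0=2 ✗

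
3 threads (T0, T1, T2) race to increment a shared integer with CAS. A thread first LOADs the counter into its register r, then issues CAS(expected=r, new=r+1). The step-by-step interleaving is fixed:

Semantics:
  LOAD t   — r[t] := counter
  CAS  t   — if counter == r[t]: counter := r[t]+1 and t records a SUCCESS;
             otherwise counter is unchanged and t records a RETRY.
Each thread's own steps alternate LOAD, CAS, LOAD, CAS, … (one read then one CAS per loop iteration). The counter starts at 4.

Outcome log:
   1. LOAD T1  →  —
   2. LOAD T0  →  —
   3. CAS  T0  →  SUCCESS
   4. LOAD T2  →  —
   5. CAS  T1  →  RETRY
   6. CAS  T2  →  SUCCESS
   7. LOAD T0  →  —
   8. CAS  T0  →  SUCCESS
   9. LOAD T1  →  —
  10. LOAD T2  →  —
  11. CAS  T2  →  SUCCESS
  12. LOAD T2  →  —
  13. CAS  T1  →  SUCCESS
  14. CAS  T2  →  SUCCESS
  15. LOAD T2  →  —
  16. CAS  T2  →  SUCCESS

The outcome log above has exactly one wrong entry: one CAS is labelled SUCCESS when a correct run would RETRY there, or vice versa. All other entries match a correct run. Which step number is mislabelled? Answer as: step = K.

Re-executing:
#1 T1 reads 4
#2 T0 reads 4
#3 T0 CAS(4→5) writes; counter now 5
#4 T2 reads 5
#5 T1 CAS(4→5) fails; counter now 5
#6 T2 CAS(5→6) writes; counter now 6
#7 T0 reads 6
#8 T0 CAS(6→7) writes; counter now 7
#9 T1 reads 7
#10 T2 reads 7
#11 T2 CAS(7→8) writes; counter now 8
#12 T2 reads 8
#13 T1 CAS(7→8) fails; counter now 8
#14 T2 CAS(8→9) writes; counter now 9
#15 T2 reads 9
#16 T2 CAS(9→10) writes; counter now 10
Mismatch at 13.

step = 13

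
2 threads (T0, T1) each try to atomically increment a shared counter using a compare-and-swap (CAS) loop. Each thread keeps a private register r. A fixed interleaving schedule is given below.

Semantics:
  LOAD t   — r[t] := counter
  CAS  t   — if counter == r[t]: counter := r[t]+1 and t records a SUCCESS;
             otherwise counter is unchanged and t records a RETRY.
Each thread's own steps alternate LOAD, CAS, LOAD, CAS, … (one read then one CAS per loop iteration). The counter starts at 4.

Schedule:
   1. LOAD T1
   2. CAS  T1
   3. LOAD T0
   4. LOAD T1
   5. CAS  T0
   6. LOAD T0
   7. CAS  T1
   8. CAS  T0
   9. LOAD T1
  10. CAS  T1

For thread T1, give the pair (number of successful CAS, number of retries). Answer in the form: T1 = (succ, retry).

#1 T1 reads 4
#2 T1 CAS(4→5) writes; counter now 5
#3 T0 reads 5
#4 T1 reads 5
#5 T0 CAS(5→6) writes; counter now 6
#6 T0 reads 6
#7 T1 CAS(5→6) fails; counter now 6
#8 T0 CAS(6→7) writes; counter now 7
#9 T1 reads 7
#10 T1 CAS(7→8) writes; counter now 8

T1 = (2, 1)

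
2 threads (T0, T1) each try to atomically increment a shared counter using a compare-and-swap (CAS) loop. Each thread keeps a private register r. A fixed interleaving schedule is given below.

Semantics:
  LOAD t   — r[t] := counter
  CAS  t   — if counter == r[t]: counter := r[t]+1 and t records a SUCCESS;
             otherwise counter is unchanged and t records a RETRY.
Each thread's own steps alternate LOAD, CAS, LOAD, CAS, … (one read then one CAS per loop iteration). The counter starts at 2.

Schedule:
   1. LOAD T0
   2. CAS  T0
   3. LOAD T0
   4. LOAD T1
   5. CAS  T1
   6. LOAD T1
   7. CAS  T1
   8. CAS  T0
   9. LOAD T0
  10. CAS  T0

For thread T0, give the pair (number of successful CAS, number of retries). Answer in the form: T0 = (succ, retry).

[1] T0.load  rd  (counter 2, T0.r 2)
[2] T0.cas  hit  (counter 3, T0.r 2)
[3] T0.load  rd  (counter 3, T0.r 3)
[4] T1.load  rd  (counter 3, T1.r 3)
[5] T1.cas  hit  (counter 4, T1.r 3)
[6] T1.load  rd  (counter 4, T1.r 4)
[7] T1.cas  hit  (counter 5, T1.r 4)
[8] T0.cas  miss  (counter 5, T0.r 3)
[9] T0.load  rd  (counter 5, T0.r 5)
[10] T0.cas  hit  (counter 6, T0.r 5)

T0 = (2, 1)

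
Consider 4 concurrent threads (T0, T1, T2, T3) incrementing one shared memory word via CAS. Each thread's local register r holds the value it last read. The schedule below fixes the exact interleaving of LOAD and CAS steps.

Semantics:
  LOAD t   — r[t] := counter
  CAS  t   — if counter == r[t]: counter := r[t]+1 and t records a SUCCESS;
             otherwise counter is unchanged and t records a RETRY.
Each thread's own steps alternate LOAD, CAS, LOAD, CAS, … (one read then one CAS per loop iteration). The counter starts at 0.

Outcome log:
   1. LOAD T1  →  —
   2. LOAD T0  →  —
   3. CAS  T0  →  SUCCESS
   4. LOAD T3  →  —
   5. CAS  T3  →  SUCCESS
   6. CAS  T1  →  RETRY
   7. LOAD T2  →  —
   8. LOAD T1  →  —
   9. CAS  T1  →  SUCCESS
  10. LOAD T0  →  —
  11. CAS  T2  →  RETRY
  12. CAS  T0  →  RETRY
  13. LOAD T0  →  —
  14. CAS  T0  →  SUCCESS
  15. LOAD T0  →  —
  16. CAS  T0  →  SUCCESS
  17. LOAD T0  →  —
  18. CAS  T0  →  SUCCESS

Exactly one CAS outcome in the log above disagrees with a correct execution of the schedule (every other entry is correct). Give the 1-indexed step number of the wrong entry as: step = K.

step = 12

Correct run:
#1 T1 reads 0
#2 T0 reads 0
#3 T0 CAS(0→1) writes; counter now 1
#4 T3 reads 1
#5 T3 CAS(1→2) writes; counter now 2
#6 T1 CAS(0→1) fails; counter now 2
#7 T2 reads 2
#8 T1 reads 2
#9 T1 CAS(2→3) writes; counter now 3
#10 T0 reads 3
#11 T2 CAS(2→3) fails; counter now 3
#12 T0 CAS(3→4) writes; counter now 4
#13 T0 reads 4
#14 T0 CAS(4→5) writes; counter now 5
#15 T0 reads 5
#16 T0 CAS(5→6) writes; counter now 6
#17 T0 reads 6
#18 T0 CAS(6→7) writes; counter now 7
Log disagrees first at step 12.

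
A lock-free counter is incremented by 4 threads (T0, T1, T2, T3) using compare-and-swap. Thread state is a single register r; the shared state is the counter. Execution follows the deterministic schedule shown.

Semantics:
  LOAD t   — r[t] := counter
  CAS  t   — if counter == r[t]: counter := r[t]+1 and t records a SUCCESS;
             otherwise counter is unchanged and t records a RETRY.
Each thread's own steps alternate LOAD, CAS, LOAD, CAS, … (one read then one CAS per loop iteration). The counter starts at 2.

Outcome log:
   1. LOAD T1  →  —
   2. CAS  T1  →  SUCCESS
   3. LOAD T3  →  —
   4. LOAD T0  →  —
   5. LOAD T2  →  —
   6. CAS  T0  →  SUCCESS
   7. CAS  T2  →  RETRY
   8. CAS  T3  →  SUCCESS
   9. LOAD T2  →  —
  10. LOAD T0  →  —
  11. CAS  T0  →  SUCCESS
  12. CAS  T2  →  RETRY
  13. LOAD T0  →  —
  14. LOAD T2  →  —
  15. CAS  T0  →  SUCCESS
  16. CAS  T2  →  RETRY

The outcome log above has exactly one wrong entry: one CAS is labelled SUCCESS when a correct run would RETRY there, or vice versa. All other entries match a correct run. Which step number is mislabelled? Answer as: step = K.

step = 8

Re-executing:
T1 LOAD — after: cnt=2, r=2 — load
T1 CAS — after: cnt=3, r=2 — ok
T3 LOAD — after: cnt=3, r=3 — load
T0 LOAD — after: cnt=3, r=3 — load
T2 LOAD — after: cnt=3, r=3 — load
T0 CAS — after: cnt=4, r=3 — ok
T2 CAS — after: cnt=4, r=3 — retry
T3 CAS — after: cnt=4, r=3 — retry
T2 LOAD — after: cnt=4, r=4 — load
T0 LOAD — after: cnt=4, r=4 — load
T0 CAS — after: cnt=5, r=4 — ok
T2 CAS — after: cnt=5, r=4 — retry
T0 LOAD — after: cnt=5, r=5 — load
T2 LOAD — after: cnt=5, r=5 — load
T0 CAS — after: cnt=6, r=5 — ok
T2 CAS — after: cnt=6, r=5 — retry
Mismatch at 8.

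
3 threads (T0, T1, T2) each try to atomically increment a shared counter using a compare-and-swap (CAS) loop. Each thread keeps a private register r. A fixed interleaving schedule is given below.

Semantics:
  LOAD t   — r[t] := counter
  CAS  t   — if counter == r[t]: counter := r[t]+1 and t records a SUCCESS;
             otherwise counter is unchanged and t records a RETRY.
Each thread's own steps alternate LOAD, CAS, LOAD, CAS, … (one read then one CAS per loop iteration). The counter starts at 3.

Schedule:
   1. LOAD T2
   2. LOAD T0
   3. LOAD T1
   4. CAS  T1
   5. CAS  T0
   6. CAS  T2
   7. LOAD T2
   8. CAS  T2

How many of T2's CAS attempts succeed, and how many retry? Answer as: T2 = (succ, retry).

T2 = (1, 1)

1. LOAD T2 → mem=3 r[T2]=3 [LOAD]
2. LOAD T0 → mem=3 r[T0]=3 [LOAD]
3. LOAD T1 → mem=3 r[T1]=3 [LOAD]
4. CAS T1 → mem=4 r[T1]=3 [OK]
5. CAS T0 → mem=4 r[T0]=3 [RETRY]
6. CAS T2 → mem=4 r[T2]=3 [RETRY]
7. LOAD T2 → mem=4 r[T2]=4 [LOAD]
8. CAS T2 → mem=5 r[T2]=4 [OK]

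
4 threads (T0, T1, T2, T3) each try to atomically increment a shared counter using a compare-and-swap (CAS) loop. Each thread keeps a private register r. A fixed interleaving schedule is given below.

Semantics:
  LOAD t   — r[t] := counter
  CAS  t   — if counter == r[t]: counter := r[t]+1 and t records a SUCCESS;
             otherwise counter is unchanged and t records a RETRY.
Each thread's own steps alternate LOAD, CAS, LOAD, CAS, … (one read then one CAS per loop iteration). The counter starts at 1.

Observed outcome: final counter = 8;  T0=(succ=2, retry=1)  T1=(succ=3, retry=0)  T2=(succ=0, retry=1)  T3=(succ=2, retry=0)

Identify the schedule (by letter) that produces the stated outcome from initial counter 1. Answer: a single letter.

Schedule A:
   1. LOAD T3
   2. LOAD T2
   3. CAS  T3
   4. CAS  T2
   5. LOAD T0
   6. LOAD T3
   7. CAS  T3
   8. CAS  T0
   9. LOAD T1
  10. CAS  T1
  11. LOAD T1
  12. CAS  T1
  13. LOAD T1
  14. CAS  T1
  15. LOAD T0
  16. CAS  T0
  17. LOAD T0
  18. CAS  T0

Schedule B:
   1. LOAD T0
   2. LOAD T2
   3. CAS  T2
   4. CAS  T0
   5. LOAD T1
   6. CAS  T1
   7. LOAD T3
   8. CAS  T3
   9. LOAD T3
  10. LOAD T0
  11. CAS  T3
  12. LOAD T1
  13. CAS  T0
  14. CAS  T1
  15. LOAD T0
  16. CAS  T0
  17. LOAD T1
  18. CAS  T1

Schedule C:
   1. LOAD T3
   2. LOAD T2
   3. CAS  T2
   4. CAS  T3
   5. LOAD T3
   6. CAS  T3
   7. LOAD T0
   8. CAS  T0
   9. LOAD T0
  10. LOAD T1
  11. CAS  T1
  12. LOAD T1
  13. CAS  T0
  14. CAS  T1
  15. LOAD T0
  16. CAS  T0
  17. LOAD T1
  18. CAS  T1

Run A:
T3 LOAD — after: cnt=1, r=1 — load
T2 LOAD — after: cnt=1, r=1 — load
T3 CAS — after: cnt=2, r=1 — ok
T2 CAS — after: cnt=2, r=1 — retry
T0 LOAD — after: cnt=2, r=2 — load
T3 LOAD — after: cnt=2, r=2 — load
T3 CAS — after: cnt=3, r=2 — ok
T0 CAS — after: cnt=3, r=2 — retry
T1 LOAD — after: cnt=3, r=3 — load
T1 CAS — after: cnt=4, r=3 — ok
T1 LOAD — after: cnt=4, r=4 — load
T1 CAS — after: cnt=5, r=4 — ok
T1 LOAD — after: cnt=5, r=5 — load
T1 CAS — after: cnt=6, r=5 — ok
T0 LOAD — after: cnt=6, r=6 — load
T0 CAS — after: cnt=7, r=6 — ok
T0 LOAD — after: cnt=7, r=7 — load
T0 CAS — after: cnt=8, r=7 — ok

A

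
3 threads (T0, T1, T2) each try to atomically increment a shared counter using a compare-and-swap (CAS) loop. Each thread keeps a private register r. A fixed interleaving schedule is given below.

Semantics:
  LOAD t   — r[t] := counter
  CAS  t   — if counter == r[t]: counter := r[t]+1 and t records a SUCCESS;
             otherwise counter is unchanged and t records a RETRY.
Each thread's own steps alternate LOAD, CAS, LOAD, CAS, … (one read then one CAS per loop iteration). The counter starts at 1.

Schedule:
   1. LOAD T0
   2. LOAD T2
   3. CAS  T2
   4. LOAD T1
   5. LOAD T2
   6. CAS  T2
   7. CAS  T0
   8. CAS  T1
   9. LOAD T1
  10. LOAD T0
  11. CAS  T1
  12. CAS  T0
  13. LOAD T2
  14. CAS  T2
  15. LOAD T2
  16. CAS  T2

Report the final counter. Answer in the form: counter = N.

T0 LOAD — after: cnt=1, r=1 — load
T2 LOAD — after: cnt=1, r=1 — load
T2 CAS — after: cnt=2, r=1 — ok
T1 LOAD — after: cnt=2, r=2 — load
T2 LOAD — after: cnt=2, r=2 — load
T2 CAS — after: cnt=3, r=2 — ok
T0 CAS — after: cnt=3, r=1 — retry
T1 CAS — after: cnt=3, r=2 — retry
T1 LOAD — after: cnt=3, r=3 — load
T0 LOAD — after: cnt=3, r=3 — load
T1 CAS — after: cnt=4, r=3 — ok
T0 CAS — after: cnt=4, r=3 — retry
T2 LOAD — after: cnt=4, r=4 — load
T2 CAS — after: cnt=5, r=4 — ok
T2 LOAD — after: cnt=5, r=5 — load
T2 CAS — after: cnt=6, r=5 — ok

counter = 6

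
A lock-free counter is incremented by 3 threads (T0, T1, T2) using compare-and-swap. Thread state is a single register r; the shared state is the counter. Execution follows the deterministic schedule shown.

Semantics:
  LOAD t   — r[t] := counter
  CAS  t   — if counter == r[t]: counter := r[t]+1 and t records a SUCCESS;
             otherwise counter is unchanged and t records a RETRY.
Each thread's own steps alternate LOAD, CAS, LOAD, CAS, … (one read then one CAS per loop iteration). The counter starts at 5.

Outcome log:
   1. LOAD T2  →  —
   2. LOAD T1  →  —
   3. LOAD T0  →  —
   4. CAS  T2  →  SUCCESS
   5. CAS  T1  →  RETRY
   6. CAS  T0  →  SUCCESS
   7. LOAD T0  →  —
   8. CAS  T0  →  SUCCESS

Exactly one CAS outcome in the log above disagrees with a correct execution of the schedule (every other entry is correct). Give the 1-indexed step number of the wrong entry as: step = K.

step = 6

Re-executing:
#1 T2 reads 5
#2 T1 reads 5
#3 T0 reads 5
#4 T2 CAS(5→6) writes; counter now 6
#5 T1 CAS(5→6) fails; counter now 6
#6 T0 CAS(5→6) fails; counter now 6
#7 T0 reads 6
#8 T0 CAS(6→7) writes; counter now 7
Flip is step 6.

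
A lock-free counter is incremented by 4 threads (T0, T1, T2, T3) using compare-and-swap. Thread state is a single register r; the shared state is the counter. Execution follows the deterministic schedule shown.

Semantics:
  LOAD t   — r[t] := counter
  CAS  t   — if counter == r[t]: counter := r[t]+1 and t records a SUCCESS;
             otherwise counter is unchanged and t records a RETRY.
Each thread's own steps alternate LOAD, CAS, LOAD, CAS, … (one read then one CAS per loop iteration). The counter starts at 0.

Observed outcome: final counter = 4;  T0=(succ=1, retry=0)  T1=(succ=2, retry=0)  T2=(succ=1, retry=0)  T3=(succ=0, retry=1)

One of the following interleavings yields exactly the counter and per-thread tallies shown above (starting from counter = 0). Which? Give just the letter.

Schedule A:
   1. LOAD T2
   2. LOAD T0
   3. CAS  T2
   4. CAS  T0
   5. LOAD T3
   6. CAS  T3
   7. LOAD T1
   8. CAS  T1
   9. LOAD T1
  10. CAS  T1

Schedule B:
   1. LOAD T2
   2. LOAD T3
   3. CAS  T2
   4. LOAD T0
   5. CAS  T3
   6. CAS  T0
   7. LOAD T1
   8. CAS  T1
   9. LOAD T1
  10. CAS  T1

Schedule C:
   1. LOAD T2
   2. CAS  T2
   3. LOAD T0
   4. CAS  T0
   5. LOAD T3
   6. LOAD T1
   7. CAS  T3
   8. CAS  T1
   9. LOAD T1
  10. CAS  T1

B

Run B:
#1 T2 reads 0
#2 T3 reads 0
#3 T2 CAS(0→1) writes; counter now 1
#4 T0 reads 1
#5 T3 CAS(0→1) fails; counter now 1
#6 T0 CAS(1→2) writes; counter now 2
#7 T1 reads 2
#8 T1 CAS(2→3) writes; counter now 3
#9 T1 reads 3
#10 T1 CAS(3→4) writes; counter now 4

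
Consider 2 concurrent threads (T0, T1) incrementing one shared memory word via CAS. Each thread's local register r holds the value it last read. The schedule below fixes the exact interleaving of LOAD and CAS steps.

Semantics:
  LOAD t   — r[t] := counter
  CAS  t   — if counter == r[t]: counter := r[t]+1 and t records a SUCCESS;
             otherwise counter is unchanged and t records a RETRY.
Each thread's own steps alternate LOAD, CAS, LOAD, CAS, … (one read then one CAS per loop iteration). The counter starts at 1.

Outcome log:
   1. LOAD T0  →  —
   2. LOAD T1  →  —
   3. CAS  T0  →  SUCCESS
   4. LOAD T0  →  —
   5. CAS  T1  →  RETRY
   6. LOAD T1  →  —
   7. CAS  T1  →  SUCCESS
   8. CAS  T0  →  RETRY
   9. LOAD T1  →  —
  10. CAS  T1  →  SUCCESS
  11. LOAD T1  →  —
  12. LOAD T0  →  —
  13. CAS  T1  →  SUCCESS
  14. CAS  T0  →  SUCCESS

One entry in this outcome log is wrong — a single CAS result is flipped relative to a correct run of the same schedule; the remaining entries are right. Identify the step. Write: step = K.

Correct run:
#1 T0 reads 1
#2 T1 reads 1
#3 T0 CAS(1→2) writes; counter now 2
#4 T0 reads 2
#5 T1 CAS(1→2) fails; counter now 2
#6 T1 reads 2
#7 T1 CAS(2→3) writes; counter now 3
#8 T0 CAS(2→3) fails; counter now 3
#9 T1 reads 3
#10 T1 CAS(3→4) writes; counter now 4
#11 T1 reads 4
#12 T0 reads 4
#13 T1 CAS(4→5) writes; counter now 5
#14 T0 CAS(4→5) fails; counter now 5
Mismatch at 14.

step = 14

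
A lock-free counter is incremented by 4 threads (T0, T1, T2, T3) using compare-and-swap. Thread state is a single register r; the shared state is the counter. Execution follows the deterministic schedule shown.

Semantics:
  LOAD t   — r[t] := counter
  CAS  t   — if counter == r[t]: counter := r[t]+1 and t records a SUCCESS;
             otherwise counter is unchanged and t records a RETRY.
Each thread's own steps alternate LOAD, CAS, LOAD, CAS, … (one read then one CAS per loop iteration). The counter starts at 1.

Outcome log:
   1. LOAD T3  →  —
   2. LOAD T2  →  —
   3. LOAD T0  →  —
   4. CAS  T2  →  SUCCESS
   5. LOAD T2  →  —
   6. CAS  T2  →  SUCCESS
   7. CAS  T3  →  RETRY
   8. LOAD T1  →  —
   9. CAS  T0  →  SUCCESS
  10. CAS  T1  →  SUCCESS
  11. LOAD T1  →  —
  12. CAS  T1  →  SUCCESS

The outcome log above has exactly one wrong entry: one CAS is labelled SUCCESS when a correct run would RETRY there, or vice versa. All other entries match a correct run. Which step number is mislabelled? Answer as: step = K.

Re-executing:
1. LOAD T3 → mem=1 r[T3]=1 [LOAD]
2. LOAD T2 → mem=1 r[T2]=1 [LOAD]
3. LOAD T0 → mem=1 r[T0]=1 [LOAD]
4. CAS T2 → mem=2 r[T2]=1 [OK]
5. LOAD T2 → mem=2 r[T2]=2 [LOAD]
6. CAS T2 → mem=3 r[T2]=2 [OK]
7. CAS T3 → mem=3 r[T3]=1 [RETRY]
8. LOAD T1 → mem=3 r[T1]=3 [LOAD]
9. CAS T0 → mem=3 r[T0]=1 [RETRY]
10. CAS T1 → mem=4 r[T1]=3 [OK]
11. LOAD T1 → mem=4 r[T1]=4 [LOAD]
12. CAS T1 → mem=5 r[T1]=4 [OK]
Flip is step 9.

step = 9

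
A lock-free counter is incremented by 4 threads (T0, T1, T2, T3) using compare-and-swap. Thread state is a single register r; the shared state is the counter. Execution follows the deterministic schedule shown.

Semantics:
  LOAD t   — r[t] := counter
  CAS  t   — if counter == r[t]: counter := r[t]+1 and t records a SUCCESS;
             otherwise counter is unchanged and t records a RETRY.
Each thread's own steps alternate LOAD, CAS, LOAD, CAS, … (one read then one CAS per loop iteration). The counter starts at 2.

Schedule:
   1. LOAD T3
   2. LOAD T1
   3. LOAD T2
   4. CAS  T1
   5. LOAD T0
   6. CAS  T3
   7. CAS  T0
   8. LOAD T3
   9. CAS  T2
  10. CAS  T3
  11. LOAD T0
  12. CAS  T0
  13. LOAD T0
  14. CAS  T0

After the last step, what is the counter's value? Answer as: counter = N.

#1 T3 reads 2
#2 T1 reads 2
#3 T2 reads 2
#4 T1 CAS(2→3) writes; counter now 3
#5 T0 reads 3
#6 T3 CAS(2→3) fails; counter now 3
#7 T0 CAS(3→4) writes; counter now 4
#8 T3 reads 4
#9 T2 CAS(2→3) fails; counter now 4
#10 T3 CAS(4→5) writes; counter now 5
#11 T0 reads 5
#12 T0 CAS(5→6) writes; counter now 6
#13 T0 reads 6
#14 T0 CAS(6→7) writes; counter now 7

counter = 7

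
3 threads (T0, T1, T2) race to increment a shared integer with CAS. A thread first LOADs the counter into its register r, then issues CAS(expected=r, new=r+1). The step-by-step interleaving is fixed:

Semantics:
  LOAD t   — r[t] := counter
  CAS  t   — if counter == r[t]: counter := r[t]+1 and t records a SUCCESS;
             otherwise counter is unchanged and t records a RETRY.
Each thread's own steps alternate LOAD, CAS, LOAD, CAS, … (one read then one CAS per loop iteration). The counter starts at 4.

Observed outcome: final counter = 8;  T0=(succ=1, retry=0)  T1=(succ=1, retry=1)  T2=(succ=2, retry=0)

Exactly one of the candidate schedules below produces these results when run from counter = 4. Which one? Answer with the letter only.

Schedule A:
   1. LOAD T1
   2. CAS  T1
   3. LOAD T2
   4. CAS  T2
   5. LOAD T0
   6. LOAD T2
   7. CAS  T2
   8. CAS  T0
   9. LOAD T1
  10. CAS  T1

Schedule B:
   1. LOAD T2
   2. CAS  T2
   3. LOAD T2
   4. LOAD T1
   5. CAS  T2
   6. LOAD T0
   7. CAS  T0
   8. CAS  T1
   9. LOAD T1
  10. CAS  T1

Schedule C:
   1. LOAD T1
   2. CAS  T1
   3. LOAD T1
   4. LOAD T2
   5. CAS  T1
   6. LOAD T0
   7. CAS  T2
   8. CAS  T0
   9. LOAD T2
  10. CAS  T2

Run B:
1. LOAD T2 → mem=4 r[T2]=4 [LOAD]
2. CAS T2 → mem=5 r[T2]=4 [OK]
3. LOAD T2 → mem=5 r[T2]=5 [LOAD]
4. LOAD T1 → mem=5 r[T1]=5 [LOAD]
5. CAS T2 → mem=6 r[T2]=5 [OK]
6. LOAD T0 → mem=6 r[T0]=6 [LOAD]
7. CAS T0 → mem=7 r[T0]=6 [OK]
8. CAS T1 → mem=7 r[T1]=5 [RETRY]
9. LOAD T1 → mem=7 r[T1]=7 [LOAD]
10. CAS T1 → mem=8 r[T1]=7 [OK]

B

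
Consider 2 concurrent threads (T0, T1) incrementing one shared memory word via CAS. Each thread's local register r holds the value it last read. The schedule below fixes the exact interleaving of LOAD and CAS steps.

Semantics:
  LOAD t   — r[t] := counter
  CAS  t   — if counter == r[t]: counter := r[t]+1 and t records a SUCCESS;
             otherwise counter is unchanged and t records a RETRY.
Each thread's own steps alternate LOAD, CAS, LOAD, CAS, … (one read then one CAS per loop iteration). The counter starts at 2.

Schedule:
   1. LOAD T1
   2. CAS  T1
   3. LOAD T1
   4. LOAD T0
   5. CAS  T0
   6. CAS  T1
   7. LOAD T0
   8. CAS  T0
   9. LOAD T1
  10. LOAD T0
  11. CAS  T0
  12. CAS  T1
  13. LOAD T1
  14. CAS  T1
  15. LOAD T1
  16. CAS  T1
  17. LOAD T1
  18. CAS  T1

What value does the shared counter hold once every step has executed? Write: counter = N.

   1) LOAD T1:  M=2  r_T1=2
   2) CAS  T1:  M=3  r_T1=2 ✓
   3) LOAD T1:  M=3  r_T1=3
   4) LOAD T0:  M=3  r_T0=3
   5) CAS  T0:  M=4  r_T0=3 ✓
   6) CAS  T1:  M=4  r_T1=3 ✗
   7) LOAD T0:  M=4  r_T0=4
   8) CAS  T0:  M=5  r_T0=4 ✓
   9) LOAD T1:  M=5  r_T1=5
  10) LOAD T0:  M=5  r_T0=5
  11) CAS  T0:  M=6  r_T0=5 ✓
  12) CAS  T1:  M=6  r_T1=5 ✗
  13) LOAD T1:  M=6  r_T1=6
  14) CAS  T1:  M=7  r_T1=6 ✓
  15) LOAD T1:  M=7  r_T1=7
  16) CAS  T1:  M=8  r_T1=7 ✓
  17) LOAD T1:  M=8  r_T1=8
  18) CAS  T1:  M=9  r_T1=8 ✓

counter = 9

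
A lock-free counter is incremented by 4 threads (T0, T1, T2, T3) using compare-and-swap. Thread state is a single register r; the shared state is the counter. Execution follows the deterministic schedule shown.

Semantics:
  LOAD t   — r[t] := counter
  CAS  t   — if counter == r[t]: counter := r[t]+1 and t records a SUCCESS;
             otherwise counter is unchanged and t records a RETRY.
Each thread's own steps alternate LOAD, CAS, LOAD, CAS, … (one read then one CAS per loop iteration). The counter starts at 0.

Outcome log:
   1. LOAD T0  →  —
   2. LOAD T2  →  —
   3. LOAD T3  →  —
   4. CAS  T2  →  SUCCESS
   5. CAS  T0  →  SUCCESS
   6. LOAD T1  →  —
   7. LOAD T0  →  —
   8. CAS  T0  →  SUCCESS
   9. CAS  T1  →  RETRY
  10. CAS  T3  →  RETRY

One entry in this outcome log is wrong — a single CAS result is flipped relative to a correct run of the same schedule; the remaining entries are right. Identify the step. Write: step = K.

step = 5

Correct run:
1. LOAD T0 → mem=0 r[T0]=0 [LOAD]
2. LOAD T2 → mem=0 r[T2]=0 [LOAD]
3. LOAD T3 → mem=0 r[T3]=0 [LOAD]
4. CAS T2 → mem=1 r[T2]=0 [OK]
5. CAS T0 → mem=1 r[T0]=0 [RETRY]
6. LOAD T1 → mem=1 r[T1]=1 [LOAD]
7. LOAD T0 → mem=1 r[T0]=1 [LOAD]
8. CAS T0 → mem=2 r[T0]=1 [OK]
9. CAS T1 → mem=2 r[T1]=1 [RETRY]
10. CAS T3 → mem=2 r[T3]=0 [RETRY]
Mismatch at 5.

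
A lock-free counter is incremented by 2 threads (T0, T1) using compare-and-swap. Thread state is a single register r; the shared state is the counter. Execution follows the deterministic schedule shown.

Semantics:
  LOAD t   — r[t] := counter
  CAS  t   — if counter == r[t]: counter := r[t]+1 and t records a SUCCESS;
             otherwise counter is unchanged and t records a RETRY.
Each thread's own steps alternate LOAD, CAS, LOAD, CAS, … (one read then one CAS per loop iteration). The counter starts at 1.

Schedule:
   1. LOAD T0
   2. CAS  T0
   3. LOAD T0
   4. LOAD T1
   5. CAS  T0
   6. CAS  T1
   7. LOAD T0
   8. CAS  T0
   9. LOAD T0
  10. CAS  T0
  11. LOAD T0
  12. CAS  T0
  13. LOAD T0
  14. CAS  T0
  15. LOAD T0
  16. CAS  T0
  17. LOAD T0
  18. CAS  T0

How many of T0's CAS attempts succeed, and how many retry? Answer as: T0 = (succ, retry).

#1 T0 reads 1
#2 T0 CAS(1→2) writes; counter now 2
#3 T0 reads 2
#4 T1 reads 2
#5 T0 CAS(2→3) writes; counter now 3
#6 T1 CAS(2→3) fails; counter now 3
#7 T0 reads 3
#8 T0 CAS(3→4) writes; counter now 4
#9 T0 reads 4
#10 T0 CAS(4→5) writes; counter now 5
#11 T0 reads 5
#12 T0 CAS(5→6) writes; counter now 6
#13 T0 reads 6
#14 T0 CAS(6→7) writes; counter now 7
#15 T0 reads 7
#16 T0 CAS(7→8) writes; counter now 8
#17 T0 reads 8
#18 T0 CAS(8→9) writes; counter now 9

T0 = (8, 0)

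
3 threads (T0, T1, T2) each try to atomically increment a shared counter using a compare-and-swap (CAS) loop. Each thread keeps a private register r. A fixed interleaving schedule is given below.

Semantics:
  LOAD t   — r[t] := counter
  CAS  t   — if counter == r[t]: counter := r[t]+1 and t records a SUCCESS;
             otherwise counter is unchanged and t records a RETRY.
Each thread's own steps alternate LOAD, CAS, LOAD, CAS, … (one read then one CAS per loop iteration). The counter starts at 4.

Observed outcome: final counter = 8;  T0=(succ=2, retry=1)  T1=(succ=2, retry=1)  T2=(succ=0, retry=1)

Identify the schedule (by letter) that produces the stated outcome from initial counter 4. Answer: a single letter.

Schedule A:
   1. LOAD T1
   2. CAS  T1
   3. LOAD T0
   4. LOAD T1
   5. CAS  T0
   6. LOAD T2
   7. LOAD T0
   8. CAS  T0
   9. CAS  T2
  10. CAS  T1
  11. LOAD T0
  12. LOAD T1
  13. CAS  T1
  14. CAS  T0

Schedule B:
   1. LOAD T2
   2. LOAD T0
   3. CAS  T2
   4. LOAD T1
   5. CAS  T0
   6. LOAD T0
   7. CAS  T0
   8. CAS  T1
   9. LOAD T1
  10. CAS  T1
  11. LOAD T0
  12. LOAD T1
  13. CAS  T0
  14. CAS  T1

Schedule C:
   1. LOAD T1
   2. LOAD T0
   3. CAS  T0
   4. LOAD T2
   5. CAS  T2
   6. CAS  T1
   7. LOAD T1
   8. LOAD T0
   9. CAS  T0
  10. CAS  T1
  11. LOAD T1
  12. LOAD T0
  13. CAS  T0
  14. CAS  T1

A

Simulating candidate A:
#1 T1 reads 4
#2 T1 CAS(4→5) writes; counter now 5
#3 T0 reads 5
#4 T1 reads 5
#5 T0 CAS(5→6) writes; counter now 6
#6 T2 reads 6
#7 T0 reads 6
#8 T0 CAS(6→7) writes; counter now 7
#9 T2 CAS(6→7) fails; counter now 7
#10 T1 CAS(5→6) fails; counter now 7
#11 T0 reads 7
#12 T1 reads 7
#13 T1 CAS(7→8) writes; counter now 8
#14 T0 CAS(7→8) fails; counter now 8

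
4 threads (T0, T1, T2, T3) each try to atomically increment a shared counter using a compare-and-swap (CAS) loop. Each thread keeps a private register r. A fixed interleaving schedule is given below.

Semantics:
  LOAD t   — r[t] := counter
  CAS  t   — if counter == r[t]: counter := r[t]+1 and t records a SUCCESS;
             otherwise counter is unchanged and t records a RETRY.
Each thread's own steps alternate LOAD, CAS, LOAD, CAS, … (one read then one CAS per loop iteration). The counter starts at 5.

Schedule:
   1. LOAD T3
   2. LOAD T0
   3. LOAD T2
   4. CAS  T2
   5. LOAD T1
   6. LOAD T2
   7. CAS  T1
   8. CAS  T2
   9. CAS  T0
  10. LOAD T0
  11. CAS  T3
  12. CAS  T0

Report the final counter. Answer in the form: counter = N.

counter = 8

T3 LOAD — after: cnt=5, r=5 — load
T0 LOAD — after: cnt=5, r=5 — load
T2 LOAD — after: cnt=5, r=5 — load
T2 CAS — after: cnt=6, r=5 — ok
T1 LOAD — after: cnt=6, r=6 — load
T2 LOAD — after: cnt=6, r=6 — load
T1 CAS — after: cnt=7, r=6 — ok
T2 CAS — after: cnt=7, r=6 — retry
T0 CAS — after: cnt=7, r=5 — retry
T0 LOAD — after: cnt=7, r=7 — load
T3 CAS — after: cnt=7, r=5 — retry
T0 CAS — after: cnt=8, r=7 — ok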